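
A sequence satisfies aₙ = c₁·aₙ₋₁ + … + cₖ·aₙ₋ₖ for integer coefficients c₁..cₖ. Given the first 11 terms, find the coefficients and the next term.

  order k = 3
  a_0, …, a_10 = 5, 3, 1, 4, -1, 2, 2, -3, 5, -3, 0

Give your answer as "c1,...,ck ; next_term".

-1,0,1 ; 5

  a_3 = -1·1 + 0·3 + 1·5 = 4
  a_4 = -1·4 + 0·1 + 1·3 = -1
  a_5 = -1·-1 + 0·4 + 1·1 = 2
  a_6 = -1·2 + 0·-1 + 1·4 = 2
  a_7 = -1·2 + 0·2 + 1·-1 = -3
  a_8 = -1·-3 + 0·2 + 1·2 = 5
  a_9 = -1·5 + 0·-3 + 1·2 = -3
  a_10 = -1·-3 + 0·5 + 1·-3 = 0
  a_11 = -1·0 + 0·-3 + 1·5 = 5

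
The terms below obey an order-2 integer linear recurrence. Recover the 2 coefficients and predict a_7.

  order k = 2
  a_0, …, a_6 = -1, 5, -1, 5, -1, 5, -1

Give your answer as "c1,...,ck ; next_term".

0,1 ; 5

  a_2 = 0·5 + 1·-1 = -1
  a_3 = 0·-1 + 1·5 = 5
  a_4 = 0·5 + 1·-1 = -1
  a_5 = 0·-1 + 1·5 = 5
  a_6 = 0·5 + 1·-1 = -1
  a_7 = 0·-1 + 1·5 = 5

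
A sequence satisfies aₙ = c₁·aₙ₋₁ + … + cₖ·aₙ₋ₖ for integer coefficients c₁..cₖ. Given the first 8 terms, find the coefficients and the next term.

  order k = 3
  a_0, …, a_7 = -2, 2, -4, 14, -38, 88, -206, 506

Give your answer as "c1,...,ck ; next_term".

  a_3 = -3·-4 + -3·2 + -4·-2 = 14
  a_4 = -3·14 + -3·-4 + -4·2 = -38
  a_5 = -3·-38 + -3·14 + -4·-4 = 88
  a_6 = -3·88 + -3·-38 + -4·14 = -206
  a_7 = -3·-206 + -3·88 + -4·-38 = 506
  a_8 = -3·506 + -3·-206 + -4·88 = -1252

-3,-3,-4 ; -1252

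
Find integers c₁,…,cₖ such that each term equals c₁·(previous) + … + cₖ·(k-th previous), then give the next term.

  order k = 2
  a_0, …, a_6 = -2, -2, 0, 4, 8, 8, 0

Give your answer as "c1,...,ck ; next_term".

  a_2 = 2·-2 + -2·-2 = 0
  a_3 = 2·0 + -2·-2 = 4
  a_4 = 2·4 + -2·0 = 8
  a_5 = 2·8 + -2·4 = 8
  a_6 = 2·8 + -2·8 = 0
  a_7 = 2·0 + -2·8 = -16

2,-2 ; -16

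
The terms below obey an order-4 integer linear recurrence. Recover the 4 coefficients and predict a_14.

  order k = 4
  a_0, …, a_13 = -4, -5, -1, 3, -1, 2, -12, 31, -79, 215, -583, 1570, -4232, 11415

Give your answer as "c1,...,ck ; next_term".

  a_4 = -2·3 + 1·-1 + -2·-5 + 1·-4 = -1
  a_5 = -2·-1 + 1·3 + -2·-1 + 1·-5 = 2
  a_6 = -2·2 + 1·-1 + -2·3 + 1·-1 = -12
  a_7 = -2·-12 + 1·2 + -2·-1 + 1·3 = 31
  a_8 = -2·31 + 1·-12 + -2·2 + 1·-1 = -79
  a_9 = -2·-79 + 1·31 + -2·-12 + 1·2 = 215
  a_10 = -2·215 + 1·-79 + -2·31 + 1·-12 = -583
  a_11 = -2·-583 + 1·215 + -2·-79 + 1·31 = 1570
  a_12 = -2·1570 + 1·-583 + -2·215 + 1·-79 = -4232
  a_13 = -2·-4232 + 1·1570 + -2·-583 + 1·215 = 11415
  a_14 = -2·11415 + 1·-4232 + -2·1570 + 1·-583 = -30785

-2,1,-2,1 ; -30785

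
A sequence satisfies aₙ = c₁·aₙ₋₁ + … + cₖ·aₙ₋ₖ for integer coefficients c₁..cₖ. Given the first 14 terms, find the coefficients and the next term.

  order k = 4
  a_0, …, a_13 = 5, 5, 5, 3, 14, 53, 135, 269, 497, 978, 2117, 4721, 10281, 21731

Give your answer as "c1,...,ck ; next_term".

  a_4 = 3·3 + -3·5 + 1·5 + 3·5 = 14
  a_5 = 3·14 + -3·3 + 1·5 + 3·5 = 53
  a_6 = 3·53 + -3·14 + 1·3 + 3·5 = 135
  a_7 = 3·135 + -3·53 + 1·14 + 3·3 = 269
  a_8 = 3·269 + -3·135 + 1·53 + 3·14 = 497
  a_9 = 3·497 + -3·269 + 1·135 + 3·53 = 978
  a_10 = 3·978 + -3·497 + 1·269 + 3·135 = 2117
  a_11 = 3·2117 + -3·978 + 1·497 + 3·269 = 4721
  a_12 = 3·4721 + -3·2117 + 1·978 + 3·497 = 10281
  a_13 = 3·10281 + -3·4721 + 1·2117 + 3·978 = 21731
  a_14 = 3·21731 + -3·10281 + 1·4721 + 3·2117 = 45422

3,-3,1,3 ; 45422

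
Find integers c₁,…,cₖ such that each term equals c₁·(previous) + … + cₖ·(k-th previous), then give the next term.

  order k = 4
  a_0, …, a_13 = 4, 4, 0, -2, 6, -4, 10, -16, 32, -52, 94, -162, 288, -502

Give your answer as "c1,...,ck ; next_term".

-1,1,0,1 ; 884

  a_4 = -1·-2 + 1·0 + 0·4 + 1·4 = 6
  a_5 = -1·6 + 1·-2 + 0·0 + 1·4 = -4
  a_6 = -1·-4 + 1·6 + 0·-2 + 1·0 = 10
  a_7 = -1·10 + 1·-4 + 0·6 + 1·-2 = -16
  a_8 = -1·-16 + 1·10 + 0·-4 + 1·6 = 32
  a_9 = -1·32 + 1·-16 + 0·10 + 1·-4 = -52
  a_10 = -1·-52 + 1·32 + 0·-16 + 1·10 = 94
  a_11 = -1·94 + 1·-52 + 0·32 + 1·-16 = -162
  a_12 = -1·-162 + 1·94 + 0·-52 + 1·32 = 288
  a_13 = -1·288 + 1·-162 + 0·94 + 1·-52 = -502
  a_14 = -1·-502 + 1·288 + 0·-162 + 1·94 = 884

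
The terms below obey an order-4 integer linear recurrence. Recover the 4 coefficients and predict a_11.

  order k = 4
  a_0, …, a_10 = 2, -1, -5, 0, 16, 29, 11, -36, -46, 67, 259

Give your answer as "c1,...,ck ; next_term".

  a_4 = 2·0 + -2·-5 + 0·-1 + 3·2 = 16
  a_5 = 2·16 + -2·0 + 0·-5 + 3·-1 = 29
  a_6 = 2·29 + -2·16 + 0·0 + 3·-5 = 11
  a_7 = 2·11 + -2·29 + 0·16 + 3·0 = -36
  a_8 = 2·-36 + -2·11 + 0·29 + 3·16 = -46
  a_9 = 2·-46 + -2·-36 + 0·11 + 3·29 = 67
  a_10 = 2·67 + -2·-46 + 0·-36 + 3·11 = 259
  a_11 = 2·259 + -2·67 + 0·-46 + 3·-36 = 276

2,-2,0,3 ; 276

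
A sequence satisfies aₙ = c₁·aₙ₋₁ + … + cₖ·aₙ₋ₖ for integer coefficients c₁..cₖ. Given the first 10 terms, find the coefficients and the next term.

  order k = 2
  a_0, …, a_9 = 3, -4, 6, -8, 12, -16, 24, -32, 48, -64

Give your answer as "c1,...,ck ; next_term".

0,2 ; 96

  a_2 = 0·-4 + 2·3 = 6
  a_3 = 0·6 + 2·-4 = -8
  a_4 = 0·-8 + 2·6 = 12
  a_5 = 0·12 + 2·-8 = -16
  a_6 = 0·-16 + 2·12 = 24
  a_7 = 0·24 + 2·-16 = -32
  a_8 = 0·-32 + 2·24 = 48
  a_9 = 0·48 + 2·-32 = -64
  a_10 = 0·-64 + 2·48 = 96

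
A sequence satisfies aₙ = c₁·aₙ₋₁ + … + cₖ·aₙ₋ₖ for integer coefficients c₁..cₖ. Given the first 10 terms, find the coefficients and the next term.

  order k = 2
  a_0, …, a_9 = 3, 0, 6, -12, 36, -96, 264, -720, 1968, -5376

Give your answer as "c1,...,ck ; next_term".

-2,2 ; 14688

  a_2 = -2·0 + 2·3 = 6
  a_3 = -2·6 + 2·0 = -12
  a_4 = -2·-12 + 2·6 = 36
  a_5 = -2·36 + 2·-12 = -96
  a_6 = -2·-96 + 2·36 = 264
  a_7 = -2·264 + 2·-96 = -720
  a_8 = -2·-720 + 2·264 = 1968
  a_9 = -2·1968 + 2·-720 = -5376
  a_10 = -2·-5376 + 2·1968 = 14688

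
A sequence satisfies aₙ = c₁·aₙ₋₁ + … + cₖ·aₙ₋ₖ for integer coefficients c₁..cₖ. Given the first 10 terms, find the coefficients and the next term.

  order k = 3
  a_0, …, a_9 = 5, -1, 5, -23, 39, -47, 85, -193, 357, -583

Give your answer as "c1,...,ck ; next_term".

  a_3 = -2·5 + -2·-1 + -3·5 = -23
  a_4 = -2·-23 + -2·5 + -3·-1 = 39
  a_5 = -2·39 + -2·-23 + -3·5 = -47
  a_6 = -2·-47 + -2·39 + -3·-23 = 85
  a_7 = -2·85 + -2·-47 + -3·39 = -193
  a_8 = -2·-193 + -2·85 + -3·-47 = 357
  a_9 = -2·357 + -2·-193 + -3·85 = -583
  a_10 = -2·-583 + -2·357 + -3·-193 = 1031

-2,-2,-3 ; 1031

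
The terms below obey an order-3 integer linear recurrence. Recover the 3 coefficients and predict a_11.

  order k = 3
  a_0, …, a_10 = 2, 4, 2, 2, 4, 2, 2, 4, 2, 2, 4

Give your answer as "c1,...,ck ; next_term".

0,0,1 ; 2

  a_3 = 0·2 + 0·4 + 1·2 = 2
  a_4 = 0·2 + 0·2 + 1·4 = 4
  a_5 = 0·4 + 0·2 + 1·2 = 2
  a_6 = 0·2 + 0·4 + 1·2 = 2
  a_7 = 0·2 + 0·2 + 1·4 = 4
  a_8 = 0·4 + 0·2 + 1·2 = 2
  a_9 = 0·2 + 0·4 + 1·2 = 2
  a_10 = 0·2 + 0·2 + 1·4 = 4
  a_11 = 0·4 + 0·2 + 1·2 = 2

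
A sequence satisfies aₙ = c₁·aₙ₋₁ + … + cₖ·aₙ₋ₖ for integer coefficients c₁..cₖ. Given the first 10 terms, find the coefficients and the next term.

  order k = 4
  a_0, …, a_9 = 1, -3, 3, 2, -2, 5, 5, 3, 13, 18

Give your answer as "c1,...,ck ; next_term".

0,1,2,1 ; 24

  a_4 = 0·2 + 1·3 + 2·-3 + 1·1 = -2
  a_5 = 0·-2 + 1·2 + 2·3 + 1·-3 = 5
  a_6 = 0·5 + 1·-2 + 2·2 + 1·3 = 5
  a_7 = 0·5 + 1·5 + 2·-2 + 1·2 = 3
  a_8 = 0·3 + 1·5 + 2·5 + 1·-2 = 13
  a_9 = 0·13 + 1·3 + 2·5 + 1·5 = 18
  a_10 = 0·18 + 1·13 + 2·3 + 1·5 = 24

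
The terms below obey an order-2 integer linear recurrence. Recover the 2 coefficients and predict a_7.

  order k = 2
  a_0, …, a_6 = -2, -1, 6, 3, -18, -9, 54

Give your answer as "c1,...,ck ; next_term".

  a_2 = 0·-1 + -3·-2 = 6
  a_3 = 0·6 + -3·-1 = 3
  a_4 = 0·3 + -3·6 = -18
  a_5 = 0·-18 + -3·3 = -9
  a_6 = 0·-9 + -3·-18 = 54
  a_7 = 0·54 + -3·-9 = 27

0,-3 ; 27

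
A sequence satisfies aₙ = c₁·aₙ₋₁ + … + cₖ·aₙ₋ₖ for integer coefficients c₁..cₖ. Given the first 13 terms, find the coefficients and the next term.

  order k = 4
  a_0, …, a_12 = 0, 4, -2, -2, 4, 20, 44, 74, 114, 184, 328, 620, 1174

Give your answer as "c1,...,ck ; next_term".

  a_4 = 3·-2 + -3·-2 + 1·4 + 1·0 = 4
  a_5 = 3·4 + -3·-2 + 1·-2 + 1·4 = 20
  a_6 = 3·20 + -3·4 + 1·-2 + 1·-2 = 44
  a_7 = 3·44 + -3·20 + 1·4 + 1·-2 = 74
  a_8 = 3·74 + -3·44 + 1·20 + 1·4 = 114
  a_9 = 3·114 + -3·74 + 1·44 + 1·20 = 184
  a_10 = 3·184 + -3·114 + 1·74 + 1·44 = 328
  a_11 = 3·328 + -3·184 + 1·114 + 1·74 = 620
  a_12 = 3·620 + -3·328 + 1·184 + 1·114 = 1174
  a_13 = 3·1174 + -3·620 + 1·328 + 1·184 = 2174

3,-3,1,1 ; 2174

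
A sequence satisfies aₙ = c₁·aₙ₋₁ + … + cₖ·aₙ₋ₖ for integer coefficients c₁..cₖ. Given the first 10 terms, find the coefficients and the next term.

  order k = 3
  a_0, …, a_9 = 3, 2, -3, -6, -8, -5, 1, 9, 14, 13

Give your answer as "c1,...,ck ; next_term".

  a_3 = 1·-3 + 0·2 + -1·3 = -6
  a_4 = 1·-6 + 0·-3 + -1·2 = -8
  a_5 = 1·-8 + 0·-6 + -1·-3 = -5
  a_6 = 1·-5 + 0·-8 + -1·-6 = 1
  a_7 = 1·1 + 0·-5 + -1·-8 = 9
  a_8 = 1·9 + 0·1 + -1·-5 = 14
  a_9 = 1·14 + 0·9 + -1·1 = 13
  a_10 = 1·13 + 0·14 + -1·9 = 4

1,0,-1 ; 4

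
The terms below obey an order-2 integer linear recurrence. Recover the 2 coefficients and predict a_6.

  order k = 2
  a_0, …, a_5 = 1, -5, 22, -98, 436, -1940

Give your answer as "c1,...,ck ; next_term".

-4,2 ; 8632

  a_2 = -4·-5 + 2·1 = 22
  a_3 = -4·22 + 2·-5 = -98
  a_4 = -4·-98 + 2·22 = 436
  a_5 = -4·436 + 2·-98 = -1940
  a_6 = -4·-1940 + 2·436 = 8632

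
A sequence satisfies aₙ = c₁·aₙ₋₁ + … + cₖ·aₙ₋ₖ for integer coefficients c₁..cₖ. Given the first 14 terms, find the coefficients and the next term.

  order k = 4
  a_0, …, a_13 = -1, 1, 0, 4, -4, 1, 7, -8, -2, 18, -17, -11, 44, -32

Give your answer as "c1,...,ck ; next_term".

  a_4 = -1·4 + -1·0 + 1·1 + 1·-1 = -4
  a_5 = -1·-4 + -1·4 + 1·0 + 1·1 = 1
  a_6 = -1·1 + -1·-4 + 1·4 + 1·0 = 7
  a_7 = -1·7 + -1·1 + 1·-4 + 1·4 = -8
  a_8 = -1·-8 + -1·7 + 1·1 + 1·-4 = -2
  a_9 = -1·-2 + -1·-8 + 1·7 + 1·1 = 18
  a_10 = -1·18 + -1·-2 + 1·-8 + 1·7 = -17
  a_11 = -1·-17 + -1·18 + 1·-2 + 1·-8 = -11
  a_12 = -1·-11 + -1·-17 + 1·18 + 1·-2 = 44
  a_13 = -1·44 + -1·-11 + 1·-17 + 1·18 = -32
  a_14 = -1·-32 + -1·44 + 1·-11 + 1·-17 = -40

-1,-1,1,1 ; -40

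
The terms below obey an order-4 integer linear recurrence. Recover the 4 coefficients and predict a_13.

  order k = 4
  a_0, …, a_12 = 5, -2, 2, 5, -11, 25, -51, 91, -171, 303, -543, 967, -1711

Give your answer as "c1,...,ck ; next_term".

-1,2,0,-2 ; 3039

  a_4 = -1·5 + 2·2 + 0·-2 + -2·5 = -11
  a_5 = -1·-11 + 2·5 + 0·2 + -2·-2 = 25
  a_6 = -1·25 + 2·-11 + 0·5 + -2·2 = -51
  a_7 = -1·-51 + 2·25 + 0·-11 + -2·5 = 91
  a_8 = -1·91 + 2·-51 + 0·25 + -2·-11 = -171
  a_9 = -1·-171 + 2·91 + 0·-51 + -2·25 = 303
  a_10 = -1·303 + 2·-171 + 0·91 + -2·-51 = -543
  a_11 = -1·-543 + 2·303 + 0·-171 + -2·91 = 967
  a_12 = -1·967 + 2·-543 + 0·303 + -2·-171 = -1711
  a_13 = -1·-1711 + 2·967 + 0·-543 + -2·303 = 3039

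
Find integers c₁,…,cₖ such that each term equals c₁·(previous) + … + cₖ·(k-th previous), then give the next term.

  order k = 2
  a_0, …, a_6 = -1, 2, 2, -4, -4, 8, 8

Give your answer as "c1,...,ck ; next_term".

  a_2 = 0·2 + -2·-1 = 2
  a_3 = 0·2 + -2·2 = -4
  a_4 = 0·-4 + -2·2 = -4
  a_5 = 0·-4 + -2·-4 = 8
  a_6 = 0·8 + -2·-4 = 8
  a_7 = 0·8 + -2·8 = -16

0,-2 ; -16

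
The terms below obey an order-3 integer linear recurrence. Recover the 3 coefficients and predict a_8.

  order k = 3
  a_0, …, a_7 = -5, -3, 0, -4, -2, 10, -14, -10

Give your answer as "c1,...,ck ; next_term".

-1,-2,2 ; 58

  a_3 = -1·0 + -2·-3 + 2·-5 = -4
  a_4 = -1·-4 + -2·0 + 2·-3 = -2
  a_5 = -1·-2 + -2·-4 + 2·0 = 10
  a_6 = -1·10 + -2·-2 + 2·-4 = -14
  a_7 = -1·-14 + -2·10 + 2·-2 = -10
  a_8 = -1·-10 + -2·-14 + 2·10 = 58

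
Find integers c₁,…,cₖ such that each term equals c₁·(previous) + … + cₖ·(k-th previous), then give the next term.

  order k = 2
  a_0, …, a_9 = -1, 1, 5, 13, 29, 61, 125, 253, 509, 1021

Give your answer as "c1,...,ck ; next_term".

  a_2 = 3·1 + -2·-1 = 5
  a_3 = 3·5 + -2·1 = 13
  a_4 = 3·13 + -2·5 = 29
  a_5 = 3·29 + -2·13 = 61
  a_6 = 3·61 + -2·29 = 125
  a_7 = 3·125 + -2·61 = 253
  a_8 = 3·253 + -2·125 = 509
  a_9 = 3·509 + -2·253 = 1021
  a_10 = 3·1021 + -2·509 = 2045

3,-2 ; 2045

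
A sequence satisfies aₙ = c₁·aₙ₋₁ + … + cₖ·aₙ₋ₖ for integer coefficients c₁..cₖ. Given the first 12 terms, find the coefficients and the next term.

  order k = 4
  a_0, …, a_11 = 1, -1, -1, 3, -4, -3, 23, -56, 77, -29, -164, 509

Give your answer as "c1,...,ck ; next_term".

  a_4 = -3·3 + -3·-1 + 2·-1 + 4·1 = -4
  a_5 = -3·-4 + -3·3 + 2·-1 + 4·-1 = -3
  a_6 = -3·-3 + -3·-4 + 2·3 + 4·-1 = 23
  a_7 = -3·23 + -3·-3 + 2·-4 + 4·3 = -56
  a_8 = -3·-56 + -3·23 + 2·-3 + 4·-4 = 77
  a_9 = -3·77 + -3·-56 + 2·23 + 4·-3 = -29
  a_10 = -3·-29 + -3·77 + 2·-56 + 4·23 = -164
  a_11 = -3·-164 + -3·-29 + 2·77 + 4·-56 = 509
  a_12 = -3·509 + -3·-164 + 2·-29 + 4·77 = -785

-3,-3,2,4 ; -785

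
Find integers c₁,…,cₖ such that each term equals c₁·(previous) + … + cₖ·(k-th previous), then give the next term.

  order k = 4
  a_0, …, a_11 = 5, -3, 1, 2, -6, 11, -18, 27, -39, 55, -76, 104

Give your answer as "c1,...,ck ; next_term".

  a_4 = -1·2 + 1·1 + 0·-3 + -1·5 = -6
  a_5 = -1·-6 + 1·2 + 0·1 + -1·-3 = 11
  a_6 = -1·11 + 1·-6 + 0·2 + -1·1 = -18
  a_7 = -1·-18 + 1·11 + 0·-6 + -1·2 = 27
  a_8 = -1·27 + 1·-18 + 0·11 + -1·-6 = -39
  a_9 = -1·-39 + 1·27 + 0·-18 + -1·11 = 55
  a_10 = -1·55 + 1·-39 + 0·27 + -1·-18 = -76
  a_11 = -1·-76 + 1·55 + 0·-39 + -1·27 = 104
  a_12 = -1·104 + 1·-76 + 0·55 + -1·-39 = -141

-1,1,0,-1 ; -141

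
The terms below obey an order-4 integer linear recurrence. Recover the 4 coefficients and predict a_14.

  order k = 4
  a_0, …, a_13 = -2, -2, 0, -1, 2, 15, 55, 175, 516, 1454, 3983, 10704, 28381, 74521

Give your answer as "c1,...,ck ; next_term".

  a_4 = 4·-1 + -3·0 + -1·-2 + -2·-2 = 2
  a_5 = 4·2 + -3·-1 + -1·0 + -2·-2 = 15
  a_6 = 4·15 + -3·2 + -1·-1 + -2·0 = 55
  a_7 = 4·55 + -3·15 + -1·2 + -2·-1 = 175
  a_8 = 4·175 + -3·55 + -1·15 + -2·2 = 516
  a_9 = 4·516 + -3·175 + -1·55 + -2·15 = 1454
  a_10 = 4·1454 + -3·516 + -1·175 + -2·55 = 3983
  a_11 = 4·3983 + -3·1454 + -1·516 + -2·175 = 10704
  a_12 = 4·10704 + -3·3983 + -1·1454 + -2·516 = 28381
  a_13 = 4·28381 + -3·10704 + -1·3983 + -2·1454 = 74521
  a_14 = 4·74521 + -3·28381 + -1·10704 + -2·3983 = 194271

4,-3,-1,-2 ; 194271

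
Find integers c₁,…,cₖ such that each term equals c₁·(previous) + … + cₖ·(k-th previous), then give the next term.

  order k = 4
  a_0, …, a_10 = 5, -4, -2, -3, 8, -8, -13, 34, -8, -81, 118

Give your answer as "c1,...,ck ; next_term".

-1,-2,1,1 ; 70

  a_4 = -1·-3 + -2·-2 + 1·-4 + 1·5 = 8
  a_5 = -1·8 + -2·-3 + 1·-2 + 1·-4 = -8
  a_6 = -1·-8 + -2·8 + 1·-3 + 1·-2 = -13
  a_7 = -1·-13 + -2·-8 + 1·8 + 1·-3 = 34
  a_8 = -1·34 + -2·-13 + 1·-8 + 1·8 = -8
  a_9 = -1·-8 + -2·34 + 1·-13 + 1·-8 = -81
  a_10 = -1·-81 + -2·-8 + 1·34 + 1·-13 = 118
  a_11 = -1·118 + -2·-81 + 1·-8 + 1·34 = 70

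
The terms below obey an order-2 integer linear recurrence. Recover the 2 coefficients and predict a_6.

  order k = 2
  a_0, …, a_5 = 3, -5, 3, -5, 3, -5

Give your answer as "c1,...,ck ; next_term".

  a_2 = 0·-5 + 1·3 = 3
  a_3 = 0·3 + 1·-5 = -5
  a_4 = 0·-5 + 1·3 = 3
  a_5 = 0·3 + 1·-5 = -5
  a_6 = 0·-5 + 1·3 = 3

0,1 ; 3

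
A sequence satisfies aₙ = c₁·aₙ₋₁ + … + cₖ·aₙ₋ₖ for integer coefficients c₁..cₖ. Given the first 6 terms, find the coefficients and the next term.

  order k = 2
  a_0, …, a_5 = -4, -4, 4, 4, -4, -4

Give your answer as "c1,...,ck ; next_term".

0,-1 ; 4

  a_2 = 0·-4 + -1·-4 = 4
  a_3 = 0·4 + -1·-4 = 4
  a_4 = 0·4 + -1·4 = -4
  a_5 = 0·-4 + -1·4 = -4
  a_6 = 0·-4 + -1·-4 = 4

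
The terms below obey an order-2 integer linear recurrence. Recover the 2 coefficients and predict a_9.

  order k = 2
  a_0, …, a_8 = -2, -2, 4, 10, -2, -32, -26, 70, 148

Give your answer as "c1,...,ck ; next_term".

1,-3 ; -62

  a_2 = 1·-2 + -3·-2 = 4
  a_3 = 1·4 + -3·-2 = 10
  a_4 = 1·10 + -3·4 = -2
  a_5 = 1·-2 + -3·10 = -32
  a_6 = 1·-32 + -3·-2 = -26
  a_7 = 1·-26 + -3·-32 = 70
  a_8 = 1·70 + -3·-26 = 148
  a_9 = 1·148 + -3·70 = -62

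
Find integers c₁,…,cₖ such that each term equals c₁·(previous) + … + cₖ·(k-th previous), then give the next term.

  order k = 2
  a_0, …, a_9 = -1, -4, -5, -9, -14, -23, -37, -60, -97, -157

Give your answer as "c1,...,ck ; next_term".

  a_2 = 1·-4 + 1·-1 = -5
  a_3 = 1·-5 + 1·-4 = -9
  a_4 = 1·-9 + 1·-5 = -14
  a_5 = 1·-14 + 1·-9 = -23
  a_6 = 1·-23 + 1·-14 = -37
  a_7 = 1·-37 + 1·-23 = -60
  a_8 = 1·-60 + 1·-37 = -97
  a_9 = 1·-97 + 1·-60 = -157
  a_10 = 1·-157 + 1·-97 = -254

1,1 ; -254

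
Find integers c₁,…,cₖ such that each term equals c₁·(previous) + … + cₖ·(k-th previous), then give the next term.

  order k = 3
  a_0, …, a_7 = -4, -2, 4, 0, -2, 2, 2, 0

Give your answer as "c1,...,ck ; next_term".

  a_3 = 1·4 + 0·-2 + 1·-4 = 0
  a_4 = 1·0 + 0·4 + 1·-2 = -2
  a_5 = 1·-2 + 0·0 + 1·4 = 2
  a_6 = 1·2 + 0·-2 + 1·0 = 2
  a_7 = 1·2 + 0·2 + 1·-2 = 0
  a_8 = 1·0 + 0·2 + 1·2 = 2

1,0,1 ; 2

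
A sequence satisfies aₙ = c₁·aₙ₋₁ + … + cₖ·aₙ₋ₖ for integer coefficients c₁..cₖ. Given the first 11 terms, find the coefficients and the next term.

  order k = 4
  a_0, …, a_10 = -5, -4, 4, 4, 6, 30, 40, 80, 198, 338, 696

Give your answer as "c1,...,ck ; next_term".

1,1,3,-2 ; 1468

  a_4 = 1·4 + 1·4 + 3·-4 + -2·-5 = 6
  a_5 = 1·6 + 1·4 + 3·4 + -2·-4 = 30
  a_6 = 1·30 + 1·6 + 3·4 + -2·4 = 40
  a_7 = 1·40 + 1·30 + 3·6 + -2·4 = 80
  a_8 = 1·80 + 1·40 + 3·30 + -2·6 = 198
  a_9 = 1·198 + 1·80 + 3·40 + -2·30 = 338
  a_10 = 1·338 + 1·198 + 3·80 + -2·40 = 696
  a_11 = 1·696 + 1·338 + 3·198 + -2·80 = 1468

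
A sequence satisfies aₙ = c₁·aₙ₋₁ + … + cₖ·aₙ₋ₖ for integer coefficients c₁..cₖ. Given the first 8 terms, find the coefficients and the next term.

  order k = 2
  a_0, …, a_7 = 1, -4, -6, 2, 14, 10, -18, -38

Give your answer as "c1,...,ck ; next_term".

1,-2 ; -2

  a_2 = 1·-4 + -2·1 = -6
  a_3 = 1·-6 + -2·-4 = 2
  a_4 = 1·2 + -2·-6 = 14
  a_5 = 1·14 + -2·2 = 10
  a_6 = 1·10 + -2·14 = -18
  a_7 = 1·-18 + -2·10 = -38
  a_8 = 1·-38 + -2·-18 = -2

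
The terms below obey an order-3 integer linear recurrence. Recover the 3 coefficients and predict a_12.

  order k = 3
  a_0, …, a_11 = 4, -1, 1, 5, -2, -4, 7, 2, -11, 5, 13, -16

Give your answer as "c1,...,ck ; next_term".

  a_3 = 0·1 + -1·-1 + 1·4 = 5
  a_4 = 0·5 + -1·1 + 1·-1 = -2
  a_5 = 0·-2 + -1·5 + 1·1 = -4
  a_6 = 0·-4 + -1·-2 + 1·5 = 7
  a_7 = 0·7 + -1·-4 + 1·-2 = 2
  a_8 = 0·2 + -1·7 + 1·-4 = -11
  a_9 = 0·-11 + -1·2 + 1·7 = 5
  a_10 = 0·5 + -1·-11 + 1·2 = 13
  a_11 = 0·13 + -1·5 + 1·-11 = -16
  a_12 = 0·-16 + -1·13 + 1·5 = -8

0,-1,1 ; -8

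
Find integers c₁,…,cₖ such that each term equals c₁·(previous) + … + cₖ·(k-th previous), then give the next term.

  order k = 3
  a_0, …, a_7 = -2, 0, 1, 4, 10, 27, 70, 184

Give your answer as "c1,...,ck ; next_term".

  a_3 = 2·1 + 2·0 + -1·-2 = 4
  a_4 = 2·4 + 2·1 + -1·0 = 10
  a_5 = 2·10 + 2·4 + -1·1 = 27
  a_6 = 2·27 + 2·10 + -1·4 = 70
  a_7 = 2·70 + 2·27 + -1·10 = 184
  a_8 = 2·184 + 2·70 + -1·27 = 481

2,2,-1 ; 481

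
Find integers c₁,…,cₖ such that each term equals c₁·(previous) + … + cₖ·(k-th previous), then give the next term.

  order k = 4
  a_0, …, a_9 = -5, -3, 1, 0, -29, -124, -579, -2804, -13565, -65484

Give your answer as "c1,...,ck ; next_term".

  a_4 = 4·0 + 3·1 + 4·-3 + 4·-5 = -29
  a_5 = 4·-29 + 3·0 + 4·1 + 4·-3 = -124
  a_6 = 4·-124 + 3·-29 + 4·0 + 4·1 = -579
  a_7 = 4·-579 + 3·-124 + 4·-29 + 4·0 = -2804
  a_8 = 4·-2804 + 3·-579 + 4·-124 + 4·-29 = -13565
  a_9 = 4·-13565 + 3·-2804 + 4·-579 + 4·-124 = -65484
  a_10 = 4·-65484 + 3·-13565 + 4·-2804 + 4·-579 = -316163

4,3,4,4 ; -316163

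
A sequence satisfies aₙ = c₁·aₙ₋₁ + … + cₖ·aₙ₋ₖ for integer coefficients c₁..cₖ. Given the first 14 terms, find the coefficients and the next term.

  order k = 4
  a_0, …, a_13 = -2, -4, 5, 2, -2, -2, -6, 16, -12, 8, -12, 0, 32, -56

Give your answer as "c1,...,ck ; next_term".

  a_4 = -2·2 + -2·5 + -2·-4 + -2·-2 = -2
  a_5 = -2·-2 + -2·2 + -2·5 + -2·-4 = -2
  a_6 = -2·-2 + -2·-2 + -2·2 + -2·5 = -6
  a_7 = -2·-6 + -2·-2 + -2·-2 + -2·2 = 16
  a_8 = -2·16 + -2·-6 + -2·-2 + -2·-2 = -12
  a_9 = -2·-12 + -2·16 + -2·-6 + -2·-2 = 8
  a_10 = -2·8 + -2·-12 + -2·16 + -2·-6 = -12
  a_11 = -2·-12 + -2·8 + -2·-12 + -2·16 = 0
  a_12 = -2·0 + -2·-12 + -2·8 + -2·-12 = 32
  a_13 = -2·32 + -2·0 + -2·-12 + -2·8 = -56
  a_14 = -2·-56 + -2·32 + -2·0 + -2·-12 = 72

-2,-2,-2,-2 ; 72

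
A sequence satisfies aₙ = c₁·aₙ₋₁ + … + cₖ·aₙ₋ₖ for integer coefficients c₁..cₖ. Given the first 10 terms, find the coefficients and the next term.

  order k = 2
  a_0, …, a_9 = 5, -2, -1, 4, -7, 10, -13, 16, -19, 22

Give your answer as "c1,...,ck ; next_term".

-2,-1 ; -25

  a_2 = -2·-2 + -1·5 = -1
  a_3 = -2·-1 + -1·-2 = 4
  a_4 = -2·4 + -1·-1 = -7
  a_5 = -2·-7 + -1·4 = 10
  a_6 = -2·10 + -1·-7 = -13
  a_7 = -2·-13 + -1·10 = 16
  a_8 = -2·16 + -1·-13 = -19
  a_9 = -2·-19 + -1·16 = 22
  a_10 = -2·22 + -1·-19 = -25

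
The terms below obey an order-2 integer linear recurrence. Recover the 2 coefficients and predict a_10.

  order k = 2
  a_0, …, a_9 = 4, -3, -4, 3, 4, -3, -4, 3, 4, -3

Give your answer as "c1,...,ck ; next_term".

  a_2 = 0·-3 + -1·4 = -4
  a_3 = 0·-4 + -1·-3 = 3
  a_4 = 0·3 + -1·-4 = 4
  a_5 = 0·4 + -1·3 = -3
  a_6 = 0·-3 + -1·4 = -4
  a_7 = 0·-4 + -1·-3 = 3
  a_8 = 0·3 + -1·-4 = 4
  a_9 = 0·4 + -1·3 = -3
  a_10 = 0·-3 + -1·4 = -4

0,-1 ; -4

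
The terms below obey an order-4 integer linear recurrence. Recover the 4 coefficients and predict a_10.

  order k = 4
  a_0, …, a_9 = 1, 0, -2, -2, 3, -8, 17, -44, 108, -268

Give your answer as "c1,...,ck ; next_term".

-2,1,0,1 ; 661

  a_4 = -2·-2 + 1·-2 + 0·0 + 1·1 = 3
  a_5 = -2·3 + 1·-2 + 0·-2 + 1·0 = -8
  a_6 = -2·-8 + 1·3 + 0·-2 + 1·-2 = 17
  a_7 = -2·17 + 1·-8 + 0·3 + 1·-2 = -44
  a_8 = -2·-44 + 1·17 + 0·-8 + 1·3 = 108
  a_9 = -2·108 + 1·-44 + 0·17 + 1·-8 = -268
  a_10 = -2·-268 + 1·108 + 0·-44 + 1·17 = 661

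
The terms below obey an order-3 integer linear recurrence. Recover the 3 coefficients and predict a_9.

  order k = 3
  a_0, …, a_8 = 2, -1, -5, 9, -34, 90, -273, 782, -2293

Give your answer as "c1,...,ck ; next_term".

  a_3 = -2·-5 + 3·-1 + 1·2 = 9
  a_4 = -2·9 + 3·-5 + 1·-1 = -34
  a_5 = -2·-34 + 3·9 + 1·-5 = 90
  a_6 = -2·90 + 3·-34 + 1·9 = -273
  a_7 = -2·-273 + 3·90 + 1·-34 = 782
  a_8 = -2·782 + 3·-273 + 1·90 = -2293
  a_9 = -2·-2293 + 3·782 + 1·-273 = 6659

-2,3,1 ; 6659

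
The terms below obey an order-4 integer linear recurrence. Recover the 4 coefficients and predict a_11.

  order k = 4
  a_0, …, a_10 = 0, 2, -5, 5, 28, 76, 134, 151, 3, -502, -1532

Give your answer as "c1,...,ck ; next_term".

3,-3,-1,1 ; -2942

  a_4 = 3·5 + -3·-5 + -1·2 + 1·0 = 28
  a_5 = 3·28 + -3·5 + -1·-5 + 1·2 = 76
  a_6 = 3·76 + -3·28 + -1·5 + 1·-5 = 134
  a_7 = 3·134 + -3·76 + -1·28 + 1·5 = 151
  a_8 = 3·151 + -3·134 + -1·76 + 1·28 = 3
  a_9 = 3·3 + -3·151 + -1·134 + 1·76 = -502
  a_10 = 3·-502 + -3·3 + -1·151 + 1·134 = -1532
  a_11 = 3·-1532 + -3·-502 + -1·3 + 1·151 = -2942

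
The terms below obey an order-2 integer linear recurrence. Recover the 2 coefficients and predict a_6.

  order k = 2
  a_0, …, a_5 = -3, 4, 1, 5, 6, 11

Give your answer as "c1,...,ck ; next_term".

  a_2 = 1·4 + 1·-3 = 1
  a_3 = 1·1 + 1·4 = 5
  a_4 = 1·5 + 1·1 = 6
  a_5 = 1·6 + 1·5 = 11
  a_6 = 1·11 + 1·6 = 17

1,1 ; 17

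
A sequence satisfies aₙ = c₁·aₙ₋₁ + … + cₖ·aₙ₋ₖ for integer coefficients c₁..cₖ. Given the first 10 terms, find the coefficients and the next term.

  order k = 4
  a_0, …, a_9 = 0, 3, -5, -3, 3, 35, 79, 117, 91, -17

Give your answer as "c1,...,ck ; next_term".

3,-3,-1,4 ; -125

  a_4 = 3·-3 + -3·-5 + -1·3 + 4·0 = 3
  a_5 = 3·3 + -3·-3 + -1·-5 + 4·3 = 35
  a_6 = 3·35 + -3·3 + -1·-3 + 4·-5 = 79
  a_7 = 3·79 + -3·35 + -1·3 + 4·-3 = 117
  a_8 = 3·117 + -3·79 + -1·35 + 4·3 = 91
  a_9 = 3·91 + -3·117 + -1·79 + 4·35 = -17
  a_10 = 3·-17 + -3·91 + -1·117 + 4·79 = -125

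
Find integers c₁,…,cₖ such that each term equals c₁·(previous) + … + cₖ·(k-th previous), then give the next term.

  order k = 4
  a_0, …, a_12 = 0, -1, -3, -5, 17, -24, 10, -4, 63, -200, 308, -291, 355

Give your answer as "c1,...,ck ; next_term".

-2,-2,-1,3 ; -1036

  a_4 = -2·-5 + -2·-3 + -1·-1 + 3·0 = 17
  a_5 = -2·17 + -2·-5 + -1·-3 + 3·-1 = -24
  a_6 = -2·-24 + -2·17 + -1·-5 + 3·-3 = 10
  a_7 = -2·10 + -2·-24 + -1·17 + 3·-5 = -4
  a_8 = -2·-4 + -2·10 + -1·-24 + 3·17 = 63
  a_9 = -2·63 + -2·-4 + -1·10 + 3·-24 = -200
  a_10 = -2·-200 + -2·63 + -1·-4 + 3·10 = 308
  a_11 = -2·308 + -2·-200 + -1·63 + 3·-4 = -291
  a_12 = -2·-291 + -2·308 + -1·-200 + 3·63 = 355
  a_13 = -2·355 + -2·-291 + -1·308 + 3·-200 = -1036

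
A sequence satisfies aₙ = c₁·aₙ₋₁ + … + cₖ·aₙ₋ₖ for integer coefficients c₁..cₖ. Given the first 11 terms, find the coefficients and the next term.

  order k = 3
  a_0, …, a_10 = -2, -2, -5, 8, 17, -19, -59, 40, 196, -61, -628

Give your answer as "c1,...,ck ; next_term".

0,-3,-1 ; -13

  a_3 = 0·-5 + -3·-2 + -1·-2 = 8
  a_4 = 0·8 + -3·-5 + -1·-2 = 17
  a_5 = 0·17 + -3·8 + -1·-5 = -19
  a_6 = 0·-19 + -3·17 + -1·8 = -59
  a_7 = 0·-59 + -3·-19 + -1·17 = 40
  a_8 = 0·40 + -3·-59 + -1·-19 = 196
  a_9 = 0·196 + -3·40 + -1·-59 = -61
  a_10 = 0·-61 + -3·196 + -1·40 = -628
  a_11 = 0·-628 + -3·-61 + -1·196 = -13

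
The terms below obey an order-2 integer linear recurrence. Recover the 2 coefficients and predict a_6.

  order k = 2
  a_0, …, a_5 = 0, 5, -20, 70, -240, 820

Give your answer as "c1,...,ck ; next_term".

  a_2 = -4·5 + -2·0 = -20
  a_3 = -4·-20 + -2·5 = 70
  a_4 = -4·70 + -2·-20 = -240
  a_5 = -4·-240 + -2·70 = 820
  a_6 = -4·820 + -2·-240 = -2800

-4,-2 ; -2800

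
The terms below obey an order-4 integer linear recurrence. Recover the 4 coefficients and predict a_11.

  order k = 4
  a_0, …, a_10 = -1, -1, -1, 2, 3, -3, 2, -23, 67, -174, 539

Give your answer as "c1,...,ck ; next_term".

  a_4 = -3·2 + -1·-1 + -4·-1 + -4·-1 = 3
  a_5 = -3·3 + -1·2 + -4·-1 + -4·-1 = -3
  a_6 = -3·-3 + -1·3 + -4·2 + -4·-1 = 2
  a_7 = -3·2 + -1·-3 + -4·3 + -4·2 = -23
  a_8 = -3·-23 + -1·2 + -4·-3 + -4·3 = 67
  a_9 = -3·67 + -1·-23 + -4·2 + -4·-3 = -174
  a_10 = -3·-174 + -1·67 + -4·-23 + -4·2 = 539
  a_11 = -3·539 + -1·-174 + -4·67 + -4·-23 = -1619

-3,-1,-4,-4 ; -1619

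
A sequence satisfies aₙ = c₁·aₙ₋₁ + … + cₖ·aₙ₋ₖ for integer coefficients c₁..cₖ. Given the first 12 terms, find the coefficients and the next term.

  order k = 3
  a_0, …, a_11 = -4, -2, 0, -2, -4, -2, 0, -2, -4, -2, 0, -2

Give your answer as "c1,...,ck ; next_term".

1,-1,1 ; -4

  a_3 = 1·0 + -1·-2 + 1·-4 = -2
  a_4 = 1·-2 + -1·0 + 1·-2 = -4
  a_5 = 1·-4 + -1·-2 + 1·0 = -2
  a_6 = 1·-2 + -1·-4 + 1·-2 = 0
  a_7 = 1·0 + -1·-2 + 1·-4 = -2
  a_8 = 1·-2 + -1·0 + 1·-2 = -4
  a_9 = 1·-4 + -1·-2 + 1·0 = -2
  a_10 = 1·-2 + -1·-4 + 1·-2 = 0
  a_11 = 1·0 + -1·-2 + 1·-4 = -2
  a_12 = 1·-2 + -1·0 + 1·-2 = -4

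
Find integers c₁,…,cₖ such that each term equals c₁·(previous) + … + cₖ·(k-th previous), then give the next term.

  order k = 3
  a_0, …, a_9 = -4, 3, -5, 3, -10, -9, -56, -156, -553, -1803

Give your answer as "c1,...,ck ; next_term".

  a_3 = 3·-5 + 2·3 + -3·-4 = 3
  a_4 = 3·3 + 2·-5 + -3·3 = -10
  a_5 = 3·-10 + 2·3 + -3·-5 = -9
  a_6 = 3·-9 + 2·-10 + -3·3 = -56
  a_7 = 3·-56 + 2·-9 + -3·-10 = -156
  a_8 = 3·-156 + 2·-56 + -3·-9 = -553
  a_9 = 3·-553 + 2·-156 + -3·-56 = -1803
  a_10 = 3·-1803 + 2·-553 + -3·-156 = -6047

3,2,-3 ; -6047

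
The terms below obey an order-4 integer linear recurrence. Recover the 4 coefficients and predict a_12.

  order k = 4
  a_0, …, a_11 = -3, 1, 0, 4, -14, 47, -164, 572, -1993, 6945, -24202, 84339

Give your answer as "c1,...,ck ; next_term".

-4,-2,-1,-1 ; -293904

  a_4 = -4·4 + -2·0 + -1·1 + -1·-3 = -14
  a_5 = -4·-14 + -2·4 + -1·0 + -1·1 = 47
  a_6 = -4·47 + -2·-14 + -1·4 + -1·0 = -164
  a_7 = -4·-164 + -2·47 + -1·-14 + -1·4 = 572
  a_8 = -4·572 + -2·-164 + -1·47 + -1·-14 = -1993
  a_9 = -4·-1993 + -2·572 + -1·-164 + -1·47 = 6945
  a_10 = -4·6945 + -2·-1993 + -1·572 + -1·-164 = -24202
  a_11 = -4·-24202 + -2·6945 + -1·-1993 + -1·572 = 84339
  a_12 = -4·84339 + -2·-24202 + -1·6945 + -1·-1993 = -293904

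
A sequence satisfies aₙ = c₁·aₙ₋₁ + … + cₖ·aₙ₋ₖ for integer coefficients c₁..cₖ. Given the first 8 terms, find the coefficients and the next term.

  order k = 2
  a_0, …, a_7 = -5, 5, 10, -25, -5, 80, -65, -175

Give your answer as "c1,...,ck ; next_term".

-1,-3 ; 370

  a_2 = -1·5 + -3·-5 = 10
  a_3 = -1·10 + -3·5 = -25
  a_4 = -1·-25 + -3·10 = -5
  a_5 = -1·-5 + -3·-25 = 80
  a_6 = -1·80 + -3·-5 = -65
  a_7 = -1·-65 + -3·80 = -175
  a_8 = -1·-175 + -3·-65 = 370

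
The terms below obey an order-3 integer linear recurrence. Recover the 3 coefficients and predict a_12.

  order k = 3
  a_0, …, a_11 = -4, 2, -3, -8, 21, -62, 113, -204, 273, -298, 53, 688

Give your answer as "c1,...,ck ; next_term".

-2,1,4 ; -2515

  a_3 = -2·-3 + 1·2 + 4·-4 = -8
  a_4 = -2·-8 + 1·-3 + 4·2 = 21
  a_5 = -2·21 + 1·-8 + 4·-3 = -62
  a_6 = -2·-62 + 1·21 + 4·-8 = 113
  a_7 = -2·113 + 1·-62 + 4·21 = -204
  a_8 = -2·-204 + 1·113 + 4·-62 = 273
  a_9 = -2·273 + 1·-204 + 4·113 = -298
  a_10 = -2·-298 + 1·273 + 4·-204 = 53
  a_11 = -2·53 + 1·-298 + 4·273 = 688
  a_12 = -2·688 + 1·53 + 4·-298 = -2515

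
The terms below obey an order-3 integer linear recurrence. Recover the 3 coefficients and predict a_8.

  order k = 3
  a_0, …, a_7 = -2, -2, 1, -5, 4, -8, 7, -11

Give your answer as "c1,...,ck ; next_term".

  a_3 = -1·1 + 1·-2 + 1·-2 = -5
  a_4 = -1·-5 + 1·1 + 1·-2 = 4
  a_5 = -1·4 + 1·-5 + 1·1 = -8
  a_6 = -1·-8 + 1·4 + 1·-5 = 7
  a_7 = -1·7 + 1·-8 + 1·4 = -11
  a_8 = -1·-11 + 1·7 + 1·-8 = 10

-1,1,1 ; 10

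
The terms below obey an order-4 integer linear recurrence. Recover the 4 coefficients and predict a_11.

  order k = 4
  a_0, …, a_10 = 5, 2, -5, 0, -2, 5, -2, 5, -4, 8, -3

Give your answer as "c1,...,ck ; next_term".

1,1,-1,1 ; 14

  a_4 = 1·0 + 1·-5 + -1·2 + 1·5 = -2
  a_5 = 1·-2 + 1·0 + -1·-5 + 1·2 = 5
  a_6 = 1·5 + 1·-2 + -1·0 + 1·-5 = -2
  a_7 = 1·-2 + 1·5 + -1·-2 + 1·0 = 5
  a_8 = 1·5 + 1·-2 + -1·5 + 1·-2 = -4
  a_9 = 1·-4 + 1·5 + -1·-2 + 1·5 = 8
  a_10 = 1·8 + 1·-4 + -1·5 + 1·-2 = -3
  a_11 = 1·-3 + 1·8 + -1·-4 + 1·5 = 14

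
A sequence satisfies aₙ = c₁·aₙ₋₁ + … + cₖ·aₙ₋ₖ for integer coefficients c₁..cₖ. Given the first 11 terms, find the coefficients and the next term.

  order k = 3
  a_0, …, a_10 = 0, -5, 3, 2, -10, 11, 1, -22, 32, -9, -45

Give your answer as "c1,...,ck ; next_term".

  a_3 = -1·3 + -1·-5 + 1·0 = 2
  a_4 = -1·2 + -1·3 + 1·-5 = -10
  a_5 = -1·-10 + -1·2 + 1·3 = 11
  a_6 = -1·11 + -1·-10 + 1·2 = 1
  a_7 = -1·1 + -1·11 + 1·-10 = -22
  a_8 = -1·-22 + -1·1 + 1·11 = 32
  a_9 = -1·32 + -1·-22 + 1·1 = -9
  a_10 = -1·-9 + -1·32 + 1·-22 = -45
  a_11 = -1·-45 + -1·-9 + 1·32 = 86

-1,-1,1 ; 86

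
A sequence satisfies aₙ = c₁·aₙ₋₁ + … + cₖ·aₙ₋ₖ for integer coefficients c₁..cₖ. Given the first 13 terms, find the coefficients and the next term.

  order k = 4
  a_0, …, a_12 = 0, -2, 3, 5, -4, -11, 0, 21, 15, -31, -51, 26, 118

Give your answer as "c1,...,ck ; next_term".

  a_4 = 0·5 + -2·3 + -1·-2 + -1·0 = -4
  a_5 = 0·-4 + -2·5 + -1·3 + -1·-2 = -11
  a_6 = 0·-11 + -2·-4 + -1·5 + -1·3 = 0
  a_7 = 0·0 + -2·-11 + -1·-4 + -1·5 = 21
  a_8 = 0·21 + -2·0 + -1·-11 + -1·-4 = 15
  a_9 = 0·15 + -2·21 + -1·0 + -1·-11 = -31
  a_10 = 0·-31 + -2·15 + -1·21 + -1·0 = -51
  a_11 = 0·-51 + -2·-31 + -1·15 + -1·21 = 26
  a_12 = 0·26 + -2·-51 + -1·-31 + -1·15 = 118
  a_13 = 0·118 + -2·26 + -1·-51 + -1·-31 = 30

0,-2,-1,-1 ; 30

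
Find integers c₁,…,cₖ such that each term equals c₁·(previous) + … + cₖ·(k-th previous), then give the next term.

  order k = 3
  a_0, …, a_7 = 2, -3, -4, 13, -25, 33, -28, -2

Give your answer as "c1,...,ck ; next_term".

  a_3 = -2·-4 + -1·-3 + 1·2 = 13
  a_4 = -2·13 + -1·-4 + 1·-3 = -25
  a_5 = -2·-25 + -1·13 + 1·-4 = 33
  a_6 = -2·33 + -1·-25 + 1·13 = -28
  a_7 = -2·-28 + -1·33 + 1·-25 = -2
  a_8 = -2·-2 + -1·-28 + 1·33 = 65

-2,-1,1 ; 65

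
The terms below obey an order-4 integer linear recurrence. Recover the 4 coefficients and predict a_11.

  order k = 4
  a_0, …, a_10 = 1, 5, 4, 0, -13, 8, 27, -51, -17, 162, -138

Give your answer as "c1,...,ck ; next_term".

  a_4 = -1·0 + -3·4 + 0·5 + -1·1 = -13
  a_5 = -1·-13 + -3·0 + 0·4 + -1·5 = 8
  a_6 = -1·8 + -3·-13 + 0·0 + -1·4 = 27
  a_7 = -1·27 + -3·8 + 0·-13 + -1·0 = -51
  a_8 = -1·-51 + -3·27 + 0·8 + -1·-13 = -17
  a_9 = -1·-17 + -3·-51 + 0·27 + -1·8 = 162
  a_10 = -1·162 + -3·-17 + 0·-51 + -1·27 = -138
  a_11 = -1·-138 + -3·162 + 0·-17 + -1·-51 = -297

-1,-3,0,-1 ; -297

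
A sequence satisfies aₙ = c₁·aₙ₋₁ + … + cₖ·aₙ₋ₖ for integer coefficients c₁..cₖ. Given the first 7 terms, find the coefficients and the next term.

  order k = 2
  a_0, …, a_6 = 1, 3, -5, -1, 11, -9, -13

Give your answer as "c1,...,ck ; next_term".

-1,-2 ; 31

  a_2 = -1·3 + -2·1 = -5
  a_3 = -1·-5 + -2·3 = -1
  a_4 = -1·-1 + -2·-5 = 11
  a_5 = -1·11 + -2·-1 = -9
  a_6 = -1·-9 + -2·11 = -13
  a_7 = -1·-13 + -2·-9 = 31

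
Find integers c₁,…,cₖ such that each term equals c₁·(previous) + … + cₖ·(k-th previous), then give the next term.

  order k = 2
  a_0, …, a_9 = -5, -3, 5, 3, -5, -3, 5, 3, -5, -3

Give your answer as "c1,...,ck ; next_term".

0,-1 ; 5

  a_2 = 0·-3 + -1·-5 = 5
  a_3 = 0·5 + -1·-3 = 3
  a_4 = 0·3 + -1·5 = -5
  a_5 = 0·-5 + -1·3 = -3
  a_6 = 0·-3 + -1·-5 = 5
  a_7 = 0·5 + -1·-3 = 3
  a_8 = 0·3 + -1·5 = -5
  a_9 = 0·-5 + -1·3 = -3
  a_10 = 0·-3 + -1·-5 = 5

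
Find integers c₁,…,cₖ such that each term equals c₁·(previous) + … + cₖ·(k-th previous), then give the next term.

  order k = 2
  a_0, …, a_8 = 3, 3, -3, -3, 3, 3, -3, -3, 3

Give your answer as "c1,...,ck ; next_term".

  a_2 = 0·3 + -1·3 = -3
  a_3 = 0·-3 + -1·3 = -3
  a_4 = 0·-3 + -1·-3 = 3
  a_5 = 0·3 + -1·-3 = 3
  a_6 = 0·3 + -1·3 = -3
  a_7 = 0·-3 + -1·3 = -3
  a_8 = 0·-3 + -1·-3 = 3
  a_9 = 0·3 + -1·-3 = 3

0,-1 ; 3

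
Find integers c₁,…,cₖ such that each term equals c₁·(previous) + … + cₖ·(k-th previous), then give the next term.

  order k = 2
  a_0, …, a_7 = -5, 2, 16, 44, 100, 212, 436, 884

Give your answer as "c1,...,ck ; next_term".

  a_2 = 3·2 + -2·-5 = 16
  a_3 = 3·16 + -2·2 = 44
  a_4 = 3·44 + -2·16 = 100
  a_5 = 3·100 + -2·44 = 212
  a_6 = 3·212 + -2·100 = 436
  a_7 = 3·436 + -2·212 = 884
  a_8 = 3·884 + -2·436 = 1780

3,-2 ; 1780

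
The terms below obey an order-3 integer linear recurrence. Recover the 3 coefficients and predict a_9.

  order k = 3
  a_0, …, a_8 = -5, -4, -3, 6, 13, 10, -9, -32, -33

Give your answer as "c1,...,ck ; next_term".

1,-1,-1 ; 8

  a_3 = 1·-3 + -1·-4 + -1·-5 = 6
  a_4 = 1·6 + -1·-3 + -1·-4 = 13
  a_5 = 1·13 + -1·6 + -1·-3 = 10
  a_6 = 1·10 + -1·13 + -1·6 = -9
  a_7 = 1·-9 + -1·10 + -1·13 = -32
  a_8 = 1·-32 + -1·-9 + -1·10 = -33
  a_9 = 1·-33 + -1·-32 + -1·-9 = 8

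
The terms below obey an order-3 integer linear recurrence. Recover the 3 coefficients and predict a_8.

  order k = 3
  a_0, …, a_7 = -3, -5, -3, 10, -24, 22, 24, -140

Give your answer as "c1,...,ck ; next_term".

  a_3 = -2·-3 + -2·-5 + 2·-3 = 10
  a_4 = -2·10 + -2·-3 + 2·-5 = -24
  a_5 = -2·-24 + -2·10 + 2·-3 = 22
  a_6 = -2·22 + -2·-24 + 2·10 = 24
  a_7 = -2·24 + -2·22 + 2·-24 = -140
  a_8 = -2·-140 + -2·24 + 2·22 = 276

-2,-2,2 ; 276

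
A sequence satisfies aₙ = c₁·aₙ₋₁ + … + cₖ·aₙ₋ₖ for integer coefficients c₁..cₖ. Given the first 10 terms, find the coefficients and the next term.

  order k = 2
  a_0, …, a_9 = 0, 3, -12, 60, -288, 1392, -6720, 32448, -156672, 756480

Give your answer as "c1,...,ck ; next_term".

-4,4 ; -3652608

  a_2 = -4·3 + 4·0 = -12
  a_3 = -4·-12 + 4·3 = 60
  a_4 = -4·60 + 4·-12 = -288
  a_5 = -4·-288 + 4·60 = 1392
  a_6 = -4·1392 + 4·-288 = -6720
  a_7 = -4·-6720 + 4·1392 = 32448
  a_8 = -4·32448 + 4·-6720 = -156672
  a_9 = -4·-156672 + 4·32448 = 756480
  a_10 = -4·756480 + 4·-156672 = -3652608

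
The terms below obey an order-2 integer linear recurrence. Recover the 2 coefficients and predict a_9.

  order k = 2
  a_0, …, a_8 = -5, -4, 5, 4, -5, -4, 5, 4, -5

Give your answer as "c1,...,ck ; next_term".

0,-1 ; -4

  a_2 = 0·-4 + -1·-5 = 5
  a_3 = 0·5 + -1·-4 = 4
  a_4 = 0·4 + -1·5 = -5
  a_5 = 0·-5 + -1·4 = -4
  a_6 = 0·-4 + -1·-5 = 5
  a_7 = 0·5 + -1·-4 = 4
  a_8 = 0·4 + -1·5 = -5
  a_9 = 0·-5 + -1·4 = -4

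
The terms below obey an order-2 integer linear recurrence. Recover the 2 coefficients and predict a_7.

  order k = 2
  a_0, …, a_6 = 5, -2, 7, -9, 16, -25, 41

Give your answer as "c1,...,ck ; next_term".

-1,1 ; -66

  a_2 = -1·-2 + 1·5 = 7
  a_3 = -1·7 + 1·-2 = -9
  a_4 = -1·-9 + 1·7 = 16
  a_5 = -1·16 + 1·-9 = -25
  a_6 = -1·-25 + 1·16 = 41
  a_7 = -1·41 + 1·-25 = -66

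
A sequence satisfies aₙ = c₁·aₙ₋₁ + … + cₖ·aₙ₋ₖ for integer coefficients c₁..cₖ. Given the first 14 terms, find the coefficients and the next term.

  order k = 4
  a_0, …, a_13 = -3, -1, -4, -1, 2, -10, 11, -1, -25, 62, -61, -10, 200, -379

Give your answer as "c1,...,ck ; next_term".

0,1,3,-3 ; 353

  a_4 = 0·-1 + 1·-4 + 3·-1 + -3·-3 = 2
  a_5 = 0·2 + 1·-1 + 3·-4 + -3·-1 = -10
  a_6 = 0·-10 + 1·2 + 3·-1 + -3·-4 = 11
  a_7 = 0·11 + 1·-10 + 3·2 + -3·-1 = -1
  a_8 = 0·-1 + 1·11 + 3·-10 + -3·2 = -25
  a_9 = 0·-25 + 1·-1 + 3·11 + -3·-10 = 62
  a_10 = 0·62 + 1·-25 + 3·-1 + -3·11 = -61
  a_11 = 0·-61 + 1·62 + 3·-25 + -3·-1 = -10
  a_12 = 0·-10 + 1·-61 + 3·62 + -3·-25 = 200
  a_13 = 0·200 + 1·-10 + 3·-61 + -3·62 = -379
  a_14 = 0·-379 + 1·200 + 3·-10 + -3·-61 = 353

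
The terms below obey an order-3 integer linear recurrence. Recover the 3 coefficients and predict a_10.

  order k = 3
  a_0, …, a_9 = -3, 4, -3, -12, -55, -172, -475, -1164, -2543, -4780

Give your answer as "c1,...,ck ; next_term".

4,-3,-4 ; -6835

  a_3 = 4·-3 + -3·4 + -4·-3 = -12
  a_4 = 4·-12 + -3·-3 + -4·4 = -55
  a_5 = 4·-55 + -3·-12 + -4·-3 = -172
  a_6 = 4·-172 + -3·-55 + -4·-12 = -475
  a_7 = 4·-475 + -3·-172 + -4·-55 = -1164
  a_8 = 4·-1164 + -3·-475 + -4·-172 = -2543
  a_9 = 4·-2543 + -3·-1164 + -4·-475 = -4780
  a_10 = 4·-4780 + -3·-2543 + -4·-1164 = -6835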